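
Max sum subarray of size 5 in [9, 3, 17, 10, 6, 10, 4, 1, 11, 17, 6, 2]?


[0:5]: 45
[1:6]: 46
[2:7]: 47
[3:8]: 31
[4:9]: 32
[5:10]: 43
[6:11]: 39
[7:12]: 37

Max: 47 at [2:7]


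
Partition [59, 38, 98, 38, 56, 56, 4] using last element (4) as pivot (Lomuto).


Pivot: 4
Place pivot at 0: [4, 38, 98, 38, 56, 56, 59]

Partitioned: [4, 38, 98, 38, 56, 56, 59]


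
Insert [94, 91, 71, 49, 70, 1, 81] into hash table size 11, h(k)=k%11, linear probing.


Insert 94: h=6 -> slot 6
Insert 91: h=3 -> slot 3
Insert 71: h=5 -> slot 5
Insert 49: h=5, 2 probes -> slot 7
Insert 70: h=4 -> slot 4
Insert 1: h=1 -> slot 1
Insert 81: h=4, 4 probes -> slot 8

Table: [None, 1, None, 91, 70, 71, 94, 49, 81, None, None]


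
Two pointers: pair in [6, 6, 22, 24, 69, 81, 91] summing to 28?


lo=0(6)+hi=6(91)=97
lo=0(6)+hi=5(81)=87
lo=0(6)+hi=4(69)=75
lo=0(6)+hi=3(24)=30
lo=0(6)+hi=2(22)=28

Yes: 6+22=28


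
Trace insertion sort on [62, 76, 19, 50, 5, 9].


Initial: [62, 76, 19, 50, 5, 9]
Insert 76: [62, 76, 19, 50, 5, 9]
Insert 19: [19, 62, 76, 50, 5, 9]
Insert 50: [19, 50, 62, 76, 5, 9]
Insert 5: [5, 19, 50, 62, 76, 9]
Insert 9: [5, 9, 19, 50, 62, 76]

Sorted: [5, 9, 19, 50, 62, 76]


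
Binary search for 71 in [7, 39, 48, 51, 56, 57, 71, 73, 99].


Step 1: lo=0, hi=8, mid=4, val=56
Step 2: lo=5, hi=8, mid=6, val=71

Found at index 6


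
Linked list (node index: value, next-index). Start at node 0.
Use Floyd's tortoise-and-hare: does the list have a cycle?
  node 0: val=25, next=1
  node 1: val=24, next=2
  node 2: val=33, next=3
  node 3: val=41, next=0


Floyd's tortoise (slow, +1) and hare (fast, +2):
  init: slow=0, fast=0
  step 1: slow=1, fast=2
  step 2: slow=2, fast=0
  step 3: slow=3, fast=2
  step 4: slow=0, fast=0
  slow == fast at node 0: cycle detected

Cycle: yes


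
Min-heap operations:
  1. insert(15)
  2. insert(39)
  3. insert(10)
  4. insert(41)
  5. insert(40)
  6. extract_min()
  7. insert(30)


insert(15) -> [15]
insert(39) -> [15, 39]
insert(10) -> [10, 39, 15]
insert(41) -> [10, 39, 15, 41]
insert(40) -> [10, 39, 15, 41, 40]
extract_min()->10, [15, 39, 40, 41]
insert(30) -> [15, 30, 40, 41, 39]

Final heap: [15, 30, 40, 41, 39]


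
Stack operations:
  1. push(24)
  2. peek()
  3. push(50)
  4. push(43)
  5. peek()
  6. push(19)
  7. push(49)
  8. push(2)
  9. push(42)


push(24) -> [24]
peek()->24
push(50) -> [24, 50]
push(43) -> [24, 50, 43]
peek()->43
push(19) -> [24, 50, 43, 19]
push(49) -> [24, 50, 43, 19, 49]
push(2) -> [24, 50, 43, 19, 49, 2]
push(42) -> [24, 50, 43, 19, 49, 2, 42]

Final stack: [24, 50, 43, 19, 49, 2, 42]


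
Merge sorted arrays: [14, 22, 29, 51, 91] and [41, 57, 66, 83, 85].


Take 14 from A
Take 22 from A
Take 29 from A
Take 41 from B
Take 51 from A
Take 57 from B
Take 66 from B
Take 83 from B
Take 85 from B

Merged: [14, 22, 29, 41, 51, 57, 66, 83, 85, 91]


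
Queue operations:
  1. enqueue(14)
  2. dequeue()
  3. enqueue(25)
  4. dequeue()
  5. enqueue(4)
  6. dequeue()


enqueue(14) -> [14]
dequeue()->14, []
enqueue(25) -> [25]
dequeue()->25, []
enqueue(4) -> [4]
dequeue()->4, []

Final queue: []


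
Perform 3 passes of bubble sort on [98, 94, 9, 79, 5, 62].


Initial: [98, 94, 9, 79, 5, 62]
Pass 1: [94, 9, 79, 5, 62, 98] (5 swaps)
Pass 2: [9, 79, 5, 62, 94, 98] (4 swaps)
Pass 3: [9, 5, 62, 79, 94, 98] (2 swaps)

After 3 passes: [9, 5, 62, 79, 94, 98]


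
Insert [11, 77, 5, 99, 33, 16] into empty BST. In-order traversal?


Insert 11: root
Insert 77: R from 11
Insert 5: L from 11
Insert 99: R from 11 -> R from 77
Insert 33: R from 11 -> L from 77
Insert 16: R from 11 -> L from 77 -> L from 33

In-order: [5, 11, 16, 33, 77, 99]


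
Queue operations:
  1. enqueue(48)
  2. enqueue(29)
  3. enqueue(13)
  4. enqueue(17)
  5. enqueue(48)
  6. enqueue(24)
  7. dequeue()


enqueue(48) -> [48]
enqueue(29) -> [48, 29]
enqueue(13) -> [48, 29, 13]
enqueue(17) -> [48, 29, 13, 17]
enqueue(48) -> [48, 29, 13, 17, 48]
enqueue(24) -> [48, 29, 13, 17, 48, 24]
dequeue()->48, [29, 13, 17, 48, 24]

Final queue: [29, 13, 17, 48, 24]


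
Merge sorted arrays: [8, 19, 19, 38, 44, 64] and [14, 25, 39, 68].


Take 8 from A
Take 14 from B
Take 19 from A
Take 19 from A
Take 25 from B
Take 38 from A
Take 39 from B
Take 44 from A
Take 64 from A

Merged: [8, 14, 19, 19, 25, 38, 39, 44, 64, 68]


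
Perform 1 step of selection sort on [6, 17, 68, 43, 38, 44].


Initial: [6, 17, 68, 43, 38, 44]
Step 1: min=6 at 0
  Swap: [6, 17, 68, 43, 38, 44]

After 1 step: [6, 17, 68, 43, 38, 44]


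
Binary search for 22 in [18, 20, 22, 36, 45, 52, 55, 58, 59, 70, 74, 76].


Step 1: lo=0, hi=11, mid=5, val=52
Step 2: lo=0, hi=4, mid=2, val=22

Found at index 2


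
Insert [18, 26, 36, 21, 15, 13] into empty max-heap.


Insert 18: [18]
Insert 26: [26, 18]
Insert 36: [36, 18, 26]
Insert 21: [36, 21, 26, 18]
Insert 15: [36, 21, 26, 18, 15]
Insert 13: [36, 21, 26, 18, 15, 13]

Final heap: [36, 21, 26, 18, 15, 13]


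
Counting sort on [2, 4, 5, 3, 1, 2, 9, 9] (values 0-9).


Input: [2, 4, 5, 3, 1, 2, 9, 9]
Counts: [0, 1, 2, 1, 1, 1, 0, 0, 0, 2]

Sorted: [1, 2, 2, 3, 4, 5, 9, 9]


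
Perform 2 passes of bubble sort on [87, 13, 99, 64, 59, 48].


Initial: [87, 13, 99, 64, 59, 48]
Pass 1: [13, 87, 64, 59, 48, 99] (4 swaps)
Pass 2: [13, 64, 59, 48, 87, 99] (3 swaps)

After 2 passes: [13, 64, 59, 48, 87, 99]


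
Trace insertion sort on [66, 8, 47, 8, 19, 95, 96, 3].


Initial: [66, 8, 47, 8, 19, 95, 96, 3]
Insert 8: [8, 66, 47, 8, 19, 95, 96, 3]
Insert 47: [8, 47, 66, 8, 19, 95, 96, 3]
Insert 8: [8, 8, 47, 66, 19, 95, 96, 3]
Insert 19: [8, 8, 19, 47, 66, 95, 96, 3]
Insert 95: [8, 8, 19, 47, 66, 95, 96, 3]
Insert 96: [8, 8, 19, 47, 66, 95, 96, 3]
Insert 3: [3, 8, 8, 19, 47, 66, 95, 96]

Sorted: [3, 8, 8, 19, 47, 66, 95, 96]


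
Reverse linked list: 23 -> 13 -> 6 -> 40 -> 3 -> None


Step 1: curr=23, set curr.next=prev(None) | reversed so far: 23
Step 2: curr=13, set curr.next=prev(23) | reversed so far: 13 -> 23
Step 3: curr=6, set curr.next=prev(13) | reversed so far: 6 -> 13 -> 23
Step 4: curr=40, set curr.next=prev(6) | reversed so far: 40 -> 6 -> 13 -> 23
Step 5: curr=3, set curr.next=prev(40) | reversed so far: 3 -> 40 -> 6 -> 13 -> 23

3 -> 40 -> 6 -> 13 -> 23 -> None


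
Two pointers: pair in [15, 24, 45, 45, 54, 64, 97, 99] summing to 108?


lo=0(15)+hi=7(99)=114
lo=0(15)+hi=6(97)=112
lo=0(15)+hi=5(64)=79
lo=1(24)+hi=5(64)=88
lo=2(45)+hi=5(64)=109
lo=2(45)+hi=4(54)=99
lo=3(45)+hi=4(54)=99

No pair found


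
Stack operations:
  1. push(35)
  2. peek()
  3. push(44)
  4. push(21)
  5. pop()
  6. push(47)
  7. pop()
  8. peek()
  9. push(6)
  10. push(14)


push(35) -> [35]
peek()->35
push(44) -> [35, 44]
push(21) -> [35, 44, 21]
pop()->21, [35, 44]
push(47) -> [35, 44, 47]
pop()->47, [35, 44]
peek()->44
push(6) -> [35, 44, 6]
push(14) -> [35, 44, 6, 14]

Final stack: [35, 44, 6, 14]


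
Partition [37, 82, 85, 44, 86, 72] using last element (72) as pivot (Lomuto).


Pivot: 72
  37 <= 72: advance i (no swap)
  44 <= 72: swap -> [37, 44, 85, 82, 86, 72]
Place pivot at 2: [37, 44, 72, 82, 86, 85]

Partitioned: [37, 44, 72, 82, 86, 85]


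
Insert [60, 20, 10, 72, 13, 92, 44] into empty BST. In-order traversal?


Insert 60: root
Insert 20: L from 60
Insert 10: L from 60 -> L from 20
Insert 72: R from 60
Insert 13: L from 60 -> L from 20 -> R from 10
Insert 92: R from 60 -> R from 72
Insert 44: L from 60 -> R from 20

In-order: [10, 13, 20, 44, 60, 72, 92]


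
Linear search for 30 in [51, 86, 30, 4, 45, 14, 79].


i=0: 51!=30
i=1: 86!=30
i=2: 30==30 found!

Found at 2, 3 comps


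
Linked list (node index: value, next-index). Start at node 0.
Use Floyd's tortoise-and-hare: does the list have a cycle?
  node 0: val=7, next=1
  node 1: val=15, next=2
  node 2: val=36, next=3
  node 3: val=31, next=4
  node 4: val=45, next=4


Floyd's tortoise (slow, +1) and hare (fast, +2):
  init: slow=0, fast=0
  step 1: slow=1, fast=2
  step 2: slow=2, fast=4
  step 3: slow=3, fast=4
  step 4: slow=4, fast=4
  slow == fast at node 4: cycle detected

Cycle: yes


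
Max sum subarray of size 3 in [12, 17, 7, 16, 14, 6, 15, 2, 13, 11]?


[0:3]: 36
[1:4]: 40
[2:5]: 37
[3:6]: 36
[4:7]: 35
[5:8]: 23
[6:9]: 30
[7:10]: 26

Max: 40 at [1:4]


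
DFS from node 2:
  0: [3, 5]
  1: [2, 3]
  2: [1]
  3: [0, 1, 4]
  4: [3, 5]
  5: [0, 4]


Visit 2, push [1]
Visit 1, push [3]
Visit 3, push [4, 0]
Visit 0, push [5]
Visit 5, push [4]
Visit 4, push []

DFS order: [2, 1, 3, 0, 5, 4]


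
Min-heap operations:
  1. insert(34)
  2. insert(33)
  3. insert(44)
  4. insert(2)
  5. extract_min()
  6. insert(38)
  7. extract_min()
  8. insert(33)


insert(34) -> [34]
insert(33) -> [33, 34]
insert(44) -> [33, 34, 44]
insert(2) -> [2, 33, 44, 34]
extract_min()->2, [33, 34, 44]
insert(38) -> [33, 34, 44, 38]
extract_min()->33, [34, 38, 44]
insert(33) -> [33, 34, 44, 38]

Final heap: [33, 34, 44, 38]


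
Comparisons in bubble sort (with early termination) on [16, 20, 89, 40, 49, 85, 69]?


Algorithm: bubble sort (with early termination)
Input: [16, 20, 89, 40, 49, 85, 69]
Sorted: [16, 20, 40, 49, 69, 85, 89]

15


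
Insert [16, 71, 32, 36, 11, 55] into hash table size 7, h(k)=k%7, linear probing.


Insert 16: h=2 -> slot 2
Insert 71: h=1 -> slot 1
Insert 32: h=4 -> slot 4
Insert 36: h=1, 2 probes -> slot 3
Insert 11: h=4, 1 probes -> slot 5
Insert 55: h=6 -> slot 6

Table: [None, 71, 16, 36, 32, 11, 55]


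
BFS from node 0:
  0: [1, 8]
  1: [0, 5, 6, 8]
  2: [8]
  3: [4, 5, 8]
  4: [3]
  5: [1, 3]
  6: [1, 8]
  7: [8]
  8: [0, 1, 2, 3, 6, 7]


Visit 0, enqueue [1, 8]
Visit 1, enqueue [5, 6]
Visit 8, enqueue [2, 3, 7]
Visit 5, enqueue []
Visit 6, enqueue []
Visit 2, enqueue []
Visit 3, enqueue [4]
Visit 7, enqueue []
Visit 4, enqueue []

BFS order: [0, 1, 8, 5, 6, 2, 3, 7, 4]


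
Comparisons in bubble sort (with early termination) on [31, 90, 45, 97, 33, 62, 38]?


Algorithm: bubble sort (with early termination)
Input: [31, 90, 45, 97, 33, 62, 38]
Sorted: [31, 33, 38, 45, 62, 90, 97]

20


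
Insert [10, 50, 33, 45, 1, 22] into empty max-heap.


Insert 10: [10]
Insert 50: [50, 10]
Insert 33: [50, 10, 33]
Insert 45: [50, 45, 33, 10]
Insert 1: [50, 45, 33, 10, 1]
Insert 22: [50, 45, 33, 10, 1, 22]

Final heap: [50, 45, 33, 10, 1, 22]


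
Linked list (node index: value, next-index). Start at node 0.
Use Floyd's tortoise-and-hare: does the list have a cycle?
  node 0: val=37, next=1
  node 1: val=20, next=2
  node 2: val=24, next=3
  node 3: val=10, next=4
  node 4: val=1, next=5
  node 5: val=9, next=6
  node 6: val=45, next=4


Floyd's tortoise (slow, +1) and hare (fast, +2):
  init: slow=0, fast=0
  step 1: slow=1, fast=2
  step 2: slow=2, fast=4
  step 3: slow=3, fast=6
  step 4: slow=4, fast=5
  step 5: slow=5, fast=4
  step 6: slow=6, fast=6
  slow == fast at node 6: cycle detected

Cycle: yes


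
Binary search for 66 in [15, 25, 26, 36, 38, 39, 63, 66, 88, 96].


Step 1: lo=0, hi=9, mid=4, val=38
Step 2: lo=5, hi=9, mid=7, val=66

Found at index 7


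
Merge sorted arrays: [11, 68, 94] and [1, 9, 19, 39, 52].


Take 1 from B
Take 9 from B
Take 11 from A
Take 19 from B
Take 39 from B
Take 52 from B

Merged: [1, 9, 11, 19, 39, 52, 68, 94]


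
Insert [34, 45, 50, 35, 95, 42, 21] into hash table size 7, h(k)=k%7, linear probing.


Insert 34: h=6 -> slot 6
Insert 45: h=3 -> slot 3
Insert 50: h=1 -> slot 1
Insert 35: h=0 -> slot 0
Insert 95: h=4 -> slot 4
Insert 42: h=0, 2 probes -> slot 2
Insert 21: h=0, 5 probes -> slot 5

Table: [35, 50, 42, 45, 95, 21, 34]


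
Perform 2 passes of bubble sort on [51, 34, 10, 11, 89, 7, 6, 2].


Initial: [51, 34, 10, 11, 89, 7, 6, 2]
Pass 1: [34, 10, 11, 51, 7, 6, 2, 89] (6 swaps)
Pass 2: [10, 11, 34, 7, 6, 2, 51, 89] (5 swaps)

After 2 passes: [10, 11, 34, 7, 6, 2, 51, 89]


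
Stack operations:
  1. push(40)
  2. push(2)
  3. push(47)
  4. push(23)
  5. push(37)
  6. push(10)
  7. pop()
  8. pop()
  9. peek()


push(40) -> [40]
push(2) -> [40, 2]
push(47) -> [40, 2, 47]
push(23) -> [40, 2, 47, 23]
push(37) -> [40, 2, 47, 23, 37]
push(10) -> [40, 2, 47, 23, 37, 10]
pop()->10, [40, 2, 47, 23, 37]
pop()->37, [40, 2, 47, 23]
peek()->23

Final stack: [40, 2, 47, 23]


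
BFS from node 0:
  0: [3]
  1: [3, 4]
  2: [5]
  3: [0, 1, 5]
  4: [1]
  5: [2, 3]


Visit 0, enqueue [3]
Visit 3, enqueue [1, 5]
Visit 1, enqueue [4]
Visit 5, enqueue [2]
Visit 4, enqueue []
Visit 2, enqueue []

BFS order: [0, 3, 1, 5, 4, 2]


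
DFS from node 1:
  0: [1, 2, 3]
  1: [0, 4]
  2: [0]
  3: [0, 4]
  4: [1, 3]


Visit 1, push [4, 0]
Visit 0, push [3, 2]
Visit 2, push []
Visit 3, push [4]
Visit 4, push []

DFS order: [1, 0, 2, 3, 4]


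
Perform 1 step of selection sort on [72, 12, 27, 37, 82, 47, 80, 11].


Initial: [72, 12, 27, 37, 82, 47, 80, 11]
Step 1: min=11 at 7
  Swap: [11, 12, 27, 37, 82, 47, 80, 72]

After 1 step: [11, 12, 27, 37, 82, 47, 80, 72]


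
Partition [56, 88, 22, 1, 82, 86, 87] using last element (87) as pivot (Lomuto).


Pivot: 87
  56 <= 87: advance i (no swap)
  22 <= 87: swap -> [56, 22, 88, 1, 82, 86, 87]
  1 <= 87: swap -> [56, 22, 1, 88, 82, 86, 87]
  82 <= 87: swap -> [56, 22, 1, 82, 88, 86, 87]
  86 <= 87: swap -> [56, 22, 1, 82, 86, 88, 87]
Place pivot at 5: [56, 22, 1, 82, 86, 87, 88]

Partitioned: [56, 22, 1, 82, 86, 87, 88]


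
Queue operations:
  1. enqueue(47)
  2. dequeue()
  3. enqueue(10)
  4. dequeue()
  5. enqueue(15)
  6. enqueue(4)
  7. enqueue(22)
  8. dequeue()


enqueue(47) -> [47]
dequeue()->47, []
enqueue(10) -> [10]
dequeue()->10, []
enqueue(15) -> [15]
enqueue(4) -> [15, 4]
enqueue(22) -> [15, 4, 22]
dequeue()->15, [4, 22]

Final queue: [4, 22]


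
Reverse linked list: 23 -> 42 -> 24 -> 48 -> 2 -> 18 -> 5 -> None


Step 1: curr=23, set curr.next=prev(None) | reversed so far: 23
Step 2: curr=42, set curr.next=prev(23) | reversed so far: 42 -> 23
Step 3: curr=24, set curr.next=prev(42) | reversed so far: 24 -> 42 -> 23
Step 4: curr=48, set curr.next=prev(24) | reversed so far: 48 -> 24 -> 42 -> 23
Step 5: curr=2, set curr.next=prev(48) | reversed so far: 2 -> 48 -> 24 -> 42 -> 23
Step 6: curr=18, set curr.next=prev(2) | reversed so far: 18 -> 2 -> 48 -> 24 -> 42 -> 23
Step 7: curr=5, set curr.next=prev(18) | reversed so far: 5 -> 18 -> 2 -> 48 -> 24 -> 42 -> 23

5 -> 18 -> 2 -> 48 -> 24 -> 42 -> 23 -> None


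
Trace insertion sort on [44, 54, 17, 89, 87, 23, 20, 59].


Initial: [44, 54, 17, 89, 87, 23, 20, 59]
Insert 54: [44, 54, 17, 89, 87, 23, 20, 59]
Insert 17: [17, 44, 54, 89, 87, 23, 20, 59]
Insert 89: [17, 44, 54, 89, 87, 23, 20, 59]
Insert 87: [17, 44, 54, 87, 89, 23, 20, 59]
Insert 23: [17, 23, 44, 54, 87, 89, 20, 59]
Insert 20: [17, 20, 23, 44, 54, 87, 89, 59]
Insert 59: [17, 20, 23, 44, 54, 59, 87, 89]

Sorted: [17, 20, 23, 44, 54, 59, 87, 89]


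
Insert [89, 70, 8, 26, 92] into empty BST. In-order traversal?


Insert 89: root
Insert 70: L from 89
Insert 8: L from 89 -> L from 70
Insert 26: L from 89 -> L from 70 -> R from 8
Insert 92: R from 89

In-order: [8, 26, 70, 89, 92]


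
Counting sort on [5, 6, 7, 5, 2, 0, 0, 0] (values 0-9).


Input: [5, 6, 7, 5, 2, 0, 0, 0]
Counts: [3, 0, 1, 0, 0, 2, 1, 1, 0, 0]

Sorted: [0, 0, 0, 2, 5, 5, 6, 7]


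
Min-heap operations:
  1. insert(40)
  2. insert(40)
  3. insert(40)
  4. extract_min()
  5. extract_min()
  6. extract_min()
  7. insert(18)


insert(40) -> [40]
insert(40) -> [40, 40]
insert(40) -> [40, 40, 40]
extract_min()->40, [40, 40]
extract_min()->40, [40]
extract_min()->40, []
insert(18) -> [18]

Final heap: [18]


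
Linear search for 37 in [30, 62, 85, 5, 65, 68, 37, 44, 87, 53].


i=0: 30!=37
i=1: 62!=37
i=2: 85!=37
i=3: 5!=37
i=4: 65!=37
i=5: 68!=37
i=6: 37==37 found!

Found at 6, 7 comps


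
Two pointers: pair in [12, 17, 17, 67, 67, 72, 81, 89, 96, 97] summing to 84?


lo=0(12)+hi=9(97)=109
lo=0(12)+hi=8(96)=108
lo=0(12)+hi=7(89)=101
lo=0(12)+hi=6(81)=93
lo=0(12)+hi=5(72)=84

Yes: 12+72=84


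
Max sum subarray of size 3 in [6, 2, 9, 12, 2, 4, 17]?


[0:3]: 17
[1:4]: 23
[2:5]: 23
[3:6]: 18
[4:7]: 23

Max: 23 at [1:4]


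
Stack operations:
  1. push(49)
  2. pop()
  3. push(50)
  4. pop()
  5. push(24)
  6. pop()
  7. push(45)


push(49) -> [49]
pop()->49, []
push(50) -> [50]
pop()->50, []
push(24) -> [24]
pop()->24, []
push(45) -> [45]

Final stack: [45]


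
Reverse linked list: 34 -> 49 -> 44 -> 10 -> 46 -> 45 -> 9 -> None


Step 1: curr=34, set curr.next=prev(None) | reversed so far: 34
Step 2: curr=49, set curr.next=prev(34) | reversed so far: 49 -> 34
Step 3: curr=44, set curr.next=prev(49) | reversed so far: 44 -> 49 -> 34
Step 4: curr=10, set curr.next=prev(44) | reversed so far: 10 -> 44 -> 49 -> 34
Step 5: curr=46, set curr.next=prev(10) | reversed so far: 46 -> 10 -> 44 -> 49 -> 34
Step 6: curr=45, set curr.next=prev(46) | reversed so far: 45 -> 46 -> 10 -> 44 -> 49 -> 34
Step 7: curr=9, set curr.next=prev(45) | reversed so far: 9 -> 45 -> 46 -> 10 -> 44 -> 49 -> 34

9 -> 45 -> 46 -> 10 -> 44 -> 49 -> 34 -> None


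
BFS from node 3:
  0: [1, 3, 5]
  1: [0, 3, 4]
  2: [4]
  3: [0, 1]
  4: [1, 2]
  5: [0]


Visit 3, enqueue [0, 1]
Visit 0, enqueue [5]
Visit 1, enqueue [4]
Visit 5, enqueue []
Visit 4, enqueue [2]
Visit 2, enqueue []

BFS order: [3, 0, 1, 5, 4, 2]


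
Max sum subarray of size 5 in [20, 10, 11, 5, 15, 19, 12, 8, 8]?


[0:5]: 61
[1:6]: 60
[2:7]: 62
[3:8]: 59
[4:9]: 62

Max: 62 at [2:7]


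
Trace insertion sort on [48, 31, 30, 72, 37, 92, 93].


Initial: [48, 31, 30, 72, 37, 92, 93]
Insert 31: [31, 48, 30, 72, 37, 92, 93]
Insert 30: [30, 31, 48, 72, 37, 92, 93]
Insert 72: [30, 31, 48, 72, 37, 92, 93]
Insert 37: [30, 31, 37, 48, 72, 92, 93]
Insert 92: [30, 31, 37, 48, 72, 92, 93]
Insert 93: [30, 31, 37, 48, 72, 92, 93]

Sorted: [30, 31, 37, 48, 72, 92, 93]


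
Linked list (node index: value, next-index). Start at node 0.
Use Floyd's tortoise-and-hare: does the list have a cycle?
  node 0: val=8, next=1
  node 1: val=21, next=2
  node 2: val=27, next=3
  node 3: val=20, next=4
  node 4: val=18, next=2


Floyd's tortoise (slow, +1) and hare (fast, +2):
  init: slow=0, fast=0
  step 1: slow=1, fast=2
  step 2: slow=2, fast=4
  step 3: slow=3, fast=3
  slow == fast at node 3: cycle detected

Cycle: yes


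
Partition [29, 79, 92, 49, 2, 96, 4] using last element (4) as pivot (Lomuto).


Pivot: 4
  2 <= 4: swap -> [2, 79, 92, 49, 29, 96, 4]
Place pivot at 1: [2, 4, 92, 49, 29, 96, 79]

Partitioned: [2, 4, 92, 49, 29, 96, 79]


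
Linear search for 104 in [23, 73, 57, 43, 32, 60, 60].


i=0: 23!=104
i=1: 73!=104
i=2: 57!=104
i=3: 43!=104
i=4: 32!=104
i=5: 60!=104
i=6: 60!=104

Not found, 7 comps


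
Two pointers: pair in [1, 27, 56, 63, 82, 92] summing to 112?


lo=0(1)+hi=5(92)=93
lo=1(27)+hi=5(92)=119
lo=1(27)+hi=4(82)=109
lo=2(56)+hi=4(82)=138
lo=2(56)+hi=3(63)=119

No pair found


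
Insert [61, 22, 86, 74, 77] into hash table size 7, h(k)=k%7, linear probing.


Insert 61: h=5 -> slot 5
Insert 22: h=1 -> slot 1
Insert 86: h=2 -> slot 2
Insert 74: h=4 -> slot 4
Insert 77: h=0 -> slot 0

Table: [77, 22, 86, None, 74, 61, None]


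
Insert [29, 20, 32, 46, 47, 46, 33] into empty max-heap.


Insert 29: [29]
Insert 20: [29, 20]
Insert 32: [32, 20, 29]
Insert 46: [46, 32, 29, 20]
Insert 47: [47, 46, 29, 20, 32]
Insert 46: [47, 46, 46, 20, 32, 29]
Insert 33: [47, 46, 46, 20, 32, 29, 33]

Final heap: [47, 46, 46, 20, 32, 29, 33]


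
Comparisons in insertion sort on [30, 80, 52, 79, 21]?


Algorithm: insertion sort
Input: [30, 80, 52, 79, 21]
Sorted: [21, 30, 52, 79, 80]

9


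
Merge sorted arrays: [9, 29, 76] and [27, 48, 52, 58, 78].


Take 9 from A
Take 27 from B
Take 29 from A
Take 48 from B
Take 52 from B
Take 58 from B
Take 76 from A

Merged: [9, 27, 29, 48, 52, 58, 76, 78]


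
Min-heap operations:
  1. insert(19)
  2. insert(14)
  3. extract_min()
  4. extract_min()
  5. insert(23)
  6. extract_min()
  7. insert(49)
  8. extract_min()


insert(19) -> [19]
insert(14) -> [14, 19]
extract_min()->14, [19]
extract_min()->19, []
insert(23) -> [23]
extract_min()->23, []
insert(49) -> [49]
extract_min()->49, []

Final heap: []


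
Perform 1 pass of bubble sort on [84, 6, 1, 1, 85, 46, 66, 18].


Initial: [84, 6, 1, 1, 85, 46, 66, 18]
Pass 1: [6, 1, 1, 84, 46, 66, 18, 85] (6 swaps)

After 1 pass: [6, 1, 1, 84, 46, 66, 18, 85]


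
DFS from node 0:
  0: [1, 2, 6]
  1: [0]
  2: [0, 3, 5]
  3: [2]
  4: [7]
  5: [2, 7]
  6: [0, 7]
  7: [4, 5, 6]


Visit 0, push [6, 2, 1]
Visit 1, push []
Visit 2, push [5, 3]
Visit 3, push []
Visit 5, push [7]
Visit 7, push [6, 4]
Visit 4, push []
Visit 6, push []

DFS order: [0, 1, 2, 3, 5, 7, 4, 6]


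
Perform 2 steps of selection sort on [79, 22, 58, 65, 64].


Initial: [79, 22, 58, 65, 64]
Step 1: min=22 at 1
  Swap: [22, 79, 58, 65, 64]
Step 2: min=58 at 2
  Swap: [22, 58, 79, 65, 64]

After 2 steps: [22, 58, 79, 65, 64]


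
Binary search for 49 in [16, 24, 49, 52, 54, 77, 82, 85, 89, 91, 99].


Step 1: lo=0, hi=10, mid=5, val=77
Step 2: lo=0, hi=4, mid=2, val=49

Found at index 2


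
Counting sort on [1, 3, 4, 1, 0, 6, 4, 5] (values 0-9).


Input: [1, 3, 4, 1, 0, 6, 4, 5]
Counts: [1, 2, 0, 1, 2, 1, 1, 0, 0, 0]

Sorted: [0, 1, 1, 3, 4, 4, 5, 6]


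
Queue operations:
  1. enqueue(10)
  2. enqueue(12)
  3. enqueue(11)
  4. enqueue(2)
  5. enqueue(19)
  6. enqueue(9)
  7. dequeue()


enqueue(10) -> [10]
enqueue(12) -> [10, 12]
enqueue(11) -> [10, 12, 11]
enqueue(2) -> [10, 12, 11, 2]
enqueue(19) -> [10, 12, 11, 2, 19]
enqueue(9) -> [10, 12, 11, 2, 19, 9]
dequeue()->10, [12, 11, 2, 19, 9]

Final queue: [12, 11, 2, 19, 9]


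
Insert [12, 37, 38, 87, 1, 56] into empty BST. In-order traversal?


Insert 12: root
Insert 37: R from 12
Insert 38: R from 12 -> R from 37
Insert 87: R from 12 -> R from 37 -> R from 38
Insert 1: L from 12
Insert 56: R from 12 -> R from 37 -> R from 38 -> L from 87

In-order: [1, 12, 37, 38, 56, 87]


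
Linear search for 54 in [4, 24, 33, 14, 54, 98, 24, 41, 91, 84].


i=0: 4!=54
i=1: 24!=54
i=2: 33!=54
i=3: 14!=54
i=4: 54==54 found!

Found at 4, 5 comps


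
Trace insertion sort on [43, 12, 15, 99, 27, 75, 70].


Initial: [43, 12, 15, 99, 27, 75, 70]
Insert 12: [12, 43, 15, 99, 27, 75, 70]
Insert 15: [12, 15, 43, 99, 27, 75, 70]
Insert 99: [12, 15, 43, 99, 27, 75, 70]
Insert 27: [12, 15, 27, 43, 99, 75, 70]
Insert 75: [12, 15, 27, 43, 75, 99, 70]
Insert 70: [12, 15, 27, 43, 70, 75, 99]

Sorted: [12, 15, 27, 43, 70, 75, 99]


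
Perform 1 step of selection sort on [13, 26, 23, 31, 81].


Initial: [13, 26, 23, 31, 81]
Step 1: min=13 at 0
  Swap: [13, 26, 23, 31, 81]

After 1 step: [13, 26, 23, 31, 81]


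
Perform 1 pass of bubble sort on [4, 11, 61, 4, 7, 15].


Initial: [4, 11, 61, 4, 7, 15]
Pass 1: [4, 11, 4, 7, 15, 61] (3 swaps)

After 1 pass: [4, 11, 4, 7, 15, 61]


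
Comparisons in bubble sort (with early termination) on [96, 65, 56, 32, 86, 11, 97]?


Algorithm: bubble sort (with early termination)
Input: [96, 65, 56, 32, 86, 11, 97]
Sorted: [11, 32, 56, 65, 86, 96, 97]

21


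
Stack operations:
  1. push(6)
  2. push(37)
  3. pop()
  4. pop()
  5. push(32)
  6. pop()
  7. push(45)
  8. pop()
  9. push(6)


push(6) -> [6]
push(37) -> [6, 37]
pop()->37, [6]
pop()->6, []
push(32) -> [32]
pop()->32, []
push(45) -> [45]
pop()->45, []
push(6) -> [6]

Final stack: [6]


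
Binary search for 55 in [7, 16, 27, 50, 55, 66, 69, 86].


Step 1: lo=0, hi=7, mid=3, val=50
Step 2: lo=4, hi=7, mid=5, val=66
Step 3: lo=4, hi=4, mid=4, val=55

Found at index 4


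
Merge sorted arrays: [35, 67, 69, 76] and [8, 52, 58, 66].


Take 8 from B
Take 35 from A
Take 52 from B
Take 58 from B
Take 66 from B

Merged: [8, 35, 52, 58, 66, 67, 69, 76]


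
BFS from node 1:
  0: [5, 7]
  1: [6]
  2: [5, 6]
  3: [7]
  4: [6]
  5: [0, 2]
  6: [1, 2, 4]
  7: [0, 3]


Visit 1, enqueue [6]
Visit 6, enqueue [2, 4]
Visit 2, enqueue [5]
Visit 4, enqueue []
Visit 5, enqueue [0]
Visit 0, enqueue [7]
Visit 7, enqueue [3]
Visit 3, enqueue []

BFS order: [1, 6, 2, 4, 5, 0, 7, 3]


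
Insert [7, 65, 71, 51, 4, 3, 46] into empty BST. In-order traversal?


Insert 7: root
Insert 65: R from 7
Insert 71: R from 7 -> R from 65
Insert 51: R from 7 -> L from 65
Insert 4: L from 7
Insert 3: L from 7 -> L from 4
Insert 46: R from 7 -> L from 65 -> L from 51

In-order: [3, 4, 7, 46, 51, 65, 71]


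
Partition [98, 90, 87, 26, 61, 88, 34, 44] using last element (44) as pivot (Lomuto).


Pivot: 44
  26 <= 44: swap -> [26, 90, 87, 98, 61, 88, 34, 44]
  34 <= 44: swap -> [26, 34, 87, 98, 61, 88, 90, 44]
Place pivot at 2: [26, 34, 44, 98, 61, 88, 90, 87]

Partitioned: [26, 34, 44, 98, 61, 88, 90, 87]


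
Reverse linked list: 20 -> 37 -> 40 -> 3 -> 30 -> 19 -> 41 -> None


Step 1: curr=20, set curr.next=prev(None) | reversed so far: 20
Step 2: curr=37, set curr.next=prev(20) | reversed so far: 37 -> 20
Step 3: curr=40, set curr.next=prev(37) | reversed so far: 40 -> 37 -> 20
Step 4: curr=3, set curr.next=prev(40) | reversed so far: 3 -> 40 -> 37 -> 20
Step 5: curr=30, set curr.next=prev(3) | reversed so far: 30 -> 3 -> 40 -> 37 -> 20
Step 6: curr=19, set curr.next=prev(30) | reversed so far: 19 -> 30 -> 3 -> 40 -> 37 -> 20
Step 7: curr=41, set curr.next=prev(19) | reversed so far: 41 -> 19 -> 30 -> 3 -> 40 -> 37 -> 20

41 -> 19 -> 30 -> 3 -> 40 -> 37 -> 20 -> None


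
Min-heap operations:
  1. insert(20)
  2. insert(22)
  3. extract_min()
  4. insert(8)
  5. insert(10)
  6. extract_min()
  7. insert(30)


insert(20) -> [20]
insert(22) -> [20, 22]
extract_min()->20, [22]
insert(8) -> [8, 22]
insert(10) -> [8, 22, 10]
extract_min()->8, [10, 22]
insert(30) -> [10, 22, 30]

Final heap: [10, 22, 30]


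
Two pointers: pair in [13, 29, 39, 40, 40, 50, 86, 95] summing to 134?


lo=0(13)+hi=7(95)=108
lo=1(29)+hi=7(95)=124
lo=2(39)+hi=7(95)=134

Yes: 39+95=134


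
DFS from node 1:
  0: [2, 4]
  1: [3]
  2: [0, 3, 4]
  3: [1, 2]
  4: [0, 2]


Visit 1, push [3]
Visit 3, push [2]
Visit 2, push [4, 0]
Visit 0, push [4]
Visit 4, push []

DFS order: [1, 3, 2, 0, 4]


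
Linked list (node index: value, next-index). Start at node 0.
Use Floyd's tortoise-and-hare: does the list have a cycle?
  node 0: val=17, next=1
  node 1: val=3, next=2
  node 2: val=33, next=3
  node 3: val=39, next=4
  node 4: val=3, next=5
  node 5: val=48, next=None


Floyd's tortoise (slow, +1) and hare (fast, +2):
  init: slow=0, fast=0
  step 1: slow=1, fast=2
  step 2: slow=2, fast=4
  step 3: fast 4->5->None, no cycle

Cycle: no


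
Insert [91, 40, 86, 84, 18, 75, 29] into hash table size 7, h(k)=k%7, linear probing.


Insert 91: h=0 -> slot 0
Insert 40: h=5 -> slot 5
Insert 86: h=2 -> slot 2
Insert 84: h=0, 1 probes -> slot 1
Insert 18: h=4 -> slot 4
Insert 75: h=5, 1 probes -> slot 6
Insert 29: h=1, 2 probes -> slot 3

Table: [91, 84, 86, 29, 18, 40, 75]


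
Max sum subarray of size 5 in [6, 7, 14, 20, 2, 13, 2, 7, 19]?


[0:5]: 49
[1:6]: 56
[2:7]: 51
[3:8]: 44
[4:9]: 43

Max: 56 at [1:6]


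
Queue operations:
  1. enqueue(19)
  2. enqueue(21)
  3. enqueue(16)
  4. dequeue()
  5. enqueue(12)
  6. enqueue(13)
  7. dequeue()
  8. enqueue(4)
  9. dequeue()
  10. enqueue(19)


enqueue(19) -> [19]
enqueue(21) -> [19, 21]
enqueue(16) -> [19, 21, 16]
dequeue()->19, [21, 16]
enqueue(12) -> [21, 16, 12]
enqueue(13) -> [21, 16, 12, 13]
dequeue()->21, [16, 12, 13]
enqueue(4) -> [16, 12, 13, 4]
dequeue()->16, [12, 13, 4]
enqueue(19) -> [12, 13, 4, 19]

Final queue: [12, 13, 4, 19]


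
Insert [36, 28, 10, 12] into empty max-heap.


Insert 36: [36]
Insert 28: [36, 28]
Insert 10: [36, 28, 10]
Insert 12: [36, 28, 10, 12]

Final heap: [36, 28, 10, 12]


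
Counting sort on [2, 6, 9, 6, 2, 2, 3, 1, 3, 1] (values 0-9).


Input: [2, 6, 9, 6, 2, 2, 3, 1, 3, 1]
Counts: [0, 2, 3, 2, 0, 0, 2, 0, 0, 1]

Sorted: [1, 1, 2, 2, 2, 3, 3, 6, 6, 9]


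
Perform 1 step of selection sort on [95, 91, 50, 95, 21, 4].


Initial: [95, 91, 50, 95, 21, 4]
Step 1: min=4 at 5
  Swap: [4, 91, 50, 95, 21, 95]

After 1 step: [4, 91, 50, 95, 21, 95]


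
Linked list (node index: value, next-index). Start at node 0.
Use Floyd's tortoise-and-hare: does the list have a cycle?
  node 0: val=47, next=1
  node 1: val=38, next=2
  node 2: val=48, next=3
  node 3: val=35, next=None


Floyd's tortoise (slow, +1) and hare (fast, +2):
  init: slow=0, fast=0
  step 1: slow=1, fast=2
  step 2: fast 2->3->None, no cycle

Cycle: no


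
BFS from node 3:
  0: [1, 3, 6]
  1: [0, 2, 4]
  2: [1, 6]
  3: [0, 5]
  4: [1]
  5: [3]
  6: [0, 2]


Visit 3, enqueue [0, 5]
Visit 0, enqueue [1, 6]
Visit 5, enqueue []
Visit 1, enqueue [2, 4]
Visit 6, enqueue []
Visit 2, enqueue []
Visit 4, enqueue []

BFS order: [3, 0, 5, 1, 6, 2, 4]


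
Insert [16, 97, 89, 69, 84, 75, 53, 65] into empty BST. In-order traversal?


Insert 16: root
Insert 97: R from 16
Insert 89: R from 16 -> L from 97
Insert 69: R from 16 -> L from 97 -> L from 89
Insert 84: R from 16 -> L from 97 -> L from 89 -> R from 69
Insert 75: R from 16 -> L from 97 -> L from 89 -> R from 69 -> L from 84
Insert 53: R from 16 -> L from 97 -> L from 89 -> L from 69
Insert 65: R from 16 -> L from 97 -> L from 89 -> L from 69 -> R from 53

In-order: [16, 53, 65, 69, 75, 84, 89, 97]


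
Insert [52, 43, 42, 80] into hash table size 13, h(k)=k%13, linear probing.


Insert 52: h=0 -> slot 0
Insert 43: h=4 -> slot 4
Insert 42: h=3 -> slot 3
Insert 80: h=2 -> slot 2

Table: [52, None, 80, 42, 43, None, None, None, None, None, None, None, None]


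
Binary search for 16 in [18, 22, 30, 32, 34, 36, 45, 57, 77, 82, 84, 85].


Step 1: lo=0, hi=11, mid=5, val=36
Step 2: lo=0, hi=4, mid=2, val=30
Step 3: lo=0, hi=1, mid=0, val=18

Not found


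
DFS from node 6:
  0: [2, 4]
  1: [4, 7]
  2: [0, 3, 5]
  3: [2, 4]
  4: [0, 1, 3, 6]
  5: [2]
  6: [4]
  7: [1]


Visit 6, push [4]
Visit 4, push [3, 1, 0]
Visit 0, push [2]
Visit 2, push [5, 3]
Visit 3, push []
Visit 5, push []
Visit 1, push [7]
Visit 7, push []

DFS order: [6, 4, 0, 2, 3, 5, 1, 7]


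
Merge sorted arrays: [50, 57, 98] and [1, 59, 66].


Take 1 from B
Take 50 from A
Take 57 from A
Take 59 from B
Take 66 from B

Merged: [1, 50, 57, 59, 66, 98]


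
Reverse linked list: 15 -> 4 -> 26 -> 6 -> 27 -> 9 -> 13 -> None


Step 1: curr=15, set curr.next=prev(None) | reversed so far: 15
Step 2: curr=4, set curr.next=prev(15) | reversed so far: 4 -> 15
Step 3: curr=26, set curr.next=prev(4) | reversed so far: 26 -> 4 -> 15
Step 4: curr=6, set curr.next=prev(26) | reversed so far: 6 -> 26 -> 4 -> 15
Step 5: curr=27, set curr.next=prev(6) | reversed so far: 27 -> 6 -> 26 -> 4 -> 15
Step 6: curr=9, set curr.next=prev(27) | reversed so far: 9 -> 27 -> 6 -> 26 -> 4 -> 15
Step 7: curr=13, set curr.next=prev(9) | reversed so far: 13 -> 9 -> 27 -> 6 -> 26 -> 4 -> 15

13 -> 9 -> 27 -> 6 -> 26 -> 4 -> 15 -> None


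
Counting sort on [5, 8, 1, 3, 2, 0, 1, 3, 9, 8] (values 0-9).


Input: [5, 8, 1, 3, 2, 0, 1, 3, 9, 8]
Counts: [1, 2, 1, 2, 0, 1, 0, 0, 2, 1]

Sorted: [0, 1, 1, 2, 3, 3, 5, 8, 8, 9]


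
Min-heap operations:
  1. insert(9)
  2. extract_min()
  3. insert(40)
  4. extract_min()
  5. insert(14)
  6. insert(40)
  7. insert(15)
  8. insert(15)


insert(9) -> [9]
extract_min()->9, []
insert(40) -> [40]
extract_min()->40, []
insert(14) -> [14]
insert(40) -> [14, 40]
insert(15) -> [14, 40, 15]
insert(15) -> [14, 15, 15, 40]

Final heap: [14, 15, 15, 40]


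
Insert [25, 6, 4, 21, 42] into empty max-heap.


Insert 25: [25]
Insert 6: [25, 6]
Insert 4: [25, 6, 4]
Insert 21: [25, 21, 4, 6]
Insert 42: [42, 25, 4, 6, 21]

Final heap: [42, 25, 4, 6, 21]


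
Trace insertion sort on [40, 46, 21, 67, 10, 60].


Initial: [40, 46, 21, 67, 10, 60]
Insert 46: [40, 46, 21, 67, 10, 60]
Insert 21: [21, 40, 46, 67, 10, 60]
Insert 67: [21, 40, 46, 67, 10, 60]
Insert 10: [10, 21, 40, 46, 67, 60]
Insert 60: [10, 21, 40, 46, 60, 67]

Sorted: [10, 21, 40, 46, 60, 67]


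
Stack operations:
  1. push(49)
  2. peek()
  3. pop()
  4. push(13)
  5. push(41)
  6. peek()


push(49) -> [49]
peek()->49
pop()->49, []
push(13) -> [13]
push(41) -> [13, 41]
peek()->41

Final stack: [13, 41]


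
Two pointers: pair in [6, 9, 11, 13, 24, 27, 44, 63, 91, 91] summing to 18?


lo=0(6)+hi=9(91)=97
lo=0(6)+hi=8(91)=97
lo=0(6)+hi=7(63)=69
lo=0(6)+hi=6(44)=50
lo=0(6)+hi=5(27)=33
lo=0(6)+hi=4(24)=30
lo=0(6)+hi=3(13)=19
lo=0(6)+hi=2(11)=17
lo=1(9)+hi=2(11)=20

No pair found


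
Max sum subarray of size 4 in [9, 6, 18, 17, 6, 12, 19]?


[0:4]: 50
[1:5]: 47
[2:6]: 53
[3:7]: 54

Max: 54 at [3:7]


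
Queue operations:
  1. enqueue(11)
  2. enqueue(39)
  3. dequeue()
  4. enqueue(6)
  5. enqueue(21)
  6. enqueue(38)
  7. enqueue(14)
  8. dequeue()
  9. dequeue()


enqueue(11) -> [11]
enqueue(39) -> [11, 39]
dequeue()->11, [39]
enqueue(6) -> [39, 6]
enqueue(21) -> [39, 6, 21]
enqueue(38) -> [39, 6, 21, 38]
enqueue(14) -> [39, 6, 21, 38, 14]
dequeue()->39, [6, 21, 38, 14]
dequeue()->6, [21, 38, 14]

Final queue: [21, 38, 14]


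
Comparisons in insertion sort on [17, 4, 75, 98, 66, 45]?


Algorithm: insertion sort
Input: [17, 4, 75, 98, 66, 45]
Sorted: [4, 17, 45, 66, 75, 98]

10


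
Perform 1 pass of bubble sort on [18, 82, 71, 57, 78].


Initial: [18, 82, 71, 57, 78]
Pass 1: [18, 71, 57, 78, 82] (3 swaps)

After 1 pass: [18, 71, 57, 78, 82]


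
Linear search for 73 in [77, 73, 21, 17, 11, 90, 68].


i=0: 77!=73
i=1: 73==73 found!

Found at 1, 2 comps


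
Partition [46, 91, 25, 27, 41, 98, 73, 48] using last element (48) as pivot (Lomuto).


Pivot: 48
  46 <= 48: advance i (no swap)
  25 <= 48: swap -> [46, 25, 91, 27, 41, 98, 73, 48]
  27 <= 48: swap -> [46, 25, 27, 91, 41, 98, 73, 48]
  41 <= 48: swap -> [46, 25, 27, 41, 91, 98, 73, 48]
Place pivot at 4: [46, 25, 27, 41, 48, 98, 73, 91]

Partitioned: [46, 25, 27, 41, 48, 98, 73, 91]


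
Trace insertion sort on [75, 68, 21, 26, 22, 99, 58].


Initial: [75, 68, 21, 26, 22, 99, 58]
Insert 68: [68, 75, 21, 26, 22, 99, 58]
Insert 21: [21, 68, 75, 26, 22, 99, 58]
Insert 26: [21, 26, 68, 75, 22, 99, 58]
Insert 22: [21, 22, 26, 68, 75, 99, 58]
Insert 99: [21, 22, 26, 68, 75, 99, 58]
Insert 58: [21, 22, 26, 58, 68, 75, 99]

Sorted: [21, 22, 26, 58, 68, 75, 99]


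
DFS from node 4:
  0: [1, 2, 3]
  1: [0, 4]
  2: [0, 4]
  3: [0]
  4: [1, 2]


Visit 4, push [2, 1]
Visit 1, push [0]
Visit 0, push [3, 2]
Visit 2, push []
Visit 3, push []

DFS order: [4, 1, 0, 2, 3]


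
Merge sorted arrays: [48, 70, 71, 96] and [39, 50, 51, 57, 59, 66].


Take 39 from B
Take 48 from A
Take 50 from B
Take 51 from B
Take 57 from B
Take 59 from B
Take 66 from B

Merged: [39, 48, 50, 51, 57, 59, 66, 70, 71, 96]


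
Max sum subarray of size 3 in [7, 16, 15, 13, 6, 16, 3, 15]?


[0:3]: 38
[1:4]: 44
[2:5]: 34
[3:6]: 35
[4:7]: 25
[5:8]: 34

Max: 44 at [1:4]


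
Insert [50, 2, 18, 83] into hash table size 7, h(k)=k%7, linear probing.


Insert 50: h=1 -> slot 1
Insert 2: h=2 -> slot 2
Insert 18: h=4 -> slot 4
Insert 83: h=6 -> slot 6

Table: [None, 50, 2, None, 18, None, 83]


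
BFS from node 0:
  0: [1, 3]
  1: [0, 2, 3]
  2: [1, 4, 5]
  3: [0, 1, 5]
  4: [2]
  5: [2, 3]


Visit 0, enqueue [1, 3]
Visit 1, enqueue [2]
Visit 3, enqueue [5]
Visit 2, enqueue [4]
Visit 5, enqueue []
Visit 4, enqueue []

BFS order: [0, 1, 3, 2, 5, 4]


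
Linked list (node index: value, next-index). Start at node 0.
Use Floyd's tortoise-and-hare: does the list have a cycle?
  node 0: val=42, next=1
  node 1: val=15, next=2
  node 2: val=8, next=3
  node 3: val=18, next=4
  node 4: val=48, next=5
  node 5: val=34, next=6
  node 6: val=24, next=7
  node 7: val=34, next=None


Floyd's tortoise (slow, +1) and hare (fast, +2):
  init: slow=0, fast=0
  step 1: slow=1, fast=2
  step 2: slow=2, fast=4
  step 3: slow=3, fast=6
  step 4: fast 6->7->None, no cycle

Cycle: no


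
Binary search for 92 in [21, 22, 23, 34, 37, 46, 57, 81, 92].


Step 1: lo=0, hi=8, mid=4, val=37
Step 2: lo=5, hi=8, mid=6, val=57
Step 3: lo=7, hi=8, mid=7, val=81
Step 4: lo=8, hi=8, mid=8, val=92

Found at index 8


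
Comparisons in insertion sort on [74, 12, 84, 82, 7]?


Algorithm: insertion sort
Input: [74, 12, 84, 82, 7]
Sorted: [7, 12, 74, 82, 84]

8


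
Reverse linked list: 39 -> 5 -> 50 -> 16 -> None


Step 1: curr=39, set curr.next=prev(None) | reversed so far: 39
Step 2: curr=5, set curr.next=prev(39) | reversed so far: 5 -> 39
Step 3: curr=50, set curr.next=prev(5) | reversed so far: 50 -> 5 -> 39
Step 4: curr=16, set curr.next=prev(50) | reversed so far: 16 -> 50 -> 5 -> 39

16 -> 50 -> 5 -> 39 -> None


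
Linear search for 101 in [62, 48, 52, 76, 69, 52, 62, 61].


i=0: 62!=101
i=1: 48!=101
i=2: 52!=101
i=3: 76!=101
i=4: 69!=101
i=5: 52!=101
i=6: 62!=101
i=7: 61!=101

Not found, 8 comps


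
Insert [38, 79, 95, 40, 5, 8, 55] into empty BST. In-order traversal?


Insert 38: root
Insert 79: R from 38
Insert 95: R from 38 -> R from 79
Insert 40: R from 38 -> L from 79
Insert 5: L from 38
Insert 8: L from 38 -> R from 5
Insert 55: R from 38 -> L from 79 -> R from 40

In-order: [5, 8, 38, 40, 55, 79, 95]


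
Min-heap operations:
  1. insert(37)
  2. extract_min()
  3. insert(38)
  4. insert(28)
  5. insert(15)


insert(37) -> [37]
extract_min()->37, []
insert(38) -> [38]
insert(28) -> [28, 38]
insert(15) -> [15, 38, 28]

Final heap: [15, 38, 28]


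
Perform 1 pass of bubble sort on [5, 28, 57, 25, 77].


Initial: [5, 28, 57, 25, 77]
Pass 1: [5, 28, 25, 57, 77] (1 swaps)

After 1 pass: [5, 28, 25, 57, 77]


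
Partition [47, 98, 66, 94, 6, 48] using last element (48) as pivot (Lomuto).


Pivot: 48
  47 <= 48: advance i (no swap)
  6 <= 48: swap -> [47, 6, 66, 94, 98, 48]
Place pivot at 2: [47, 6, 48, 94, 98, 66]

Partitioned: [47, 6, 48, 94, 98, 66]


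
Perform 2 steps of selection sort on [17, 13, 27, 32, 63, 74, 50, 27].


Initial: [17, 13, 27, 32, 63, 74, 50, 27]
Step 1: min=13 at 1
  Swap: [13, 17, 27, 32, 63, 74, 50, 27]
Step 2: min=17 at 1
  Swap: [13, 17, 27, 32, 63, 74, 50, 27]

After 2 steps: [13, 17, 27, 32, 63, 74, 50, 27]


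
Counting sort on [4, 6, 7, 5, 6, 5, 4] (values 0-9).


Input: [4, 6, 7, 5, 6, 5, 4]
Counts: [0, 0, 0, 0, 2, 2, 2, 1, 0, 0]

Sorted: [4, 4, 5, 5, 6, 6, 7]


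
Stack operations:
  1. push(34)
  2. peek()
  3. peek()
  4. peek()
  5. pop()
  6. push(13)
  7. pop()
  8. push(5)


push(34) -> [34]
peek()->34
peek()->34
peek()->34
pop()->34, []
push(13) -> [13]
pop()->13, []
push(5) -> [5]

Final stack: [5]


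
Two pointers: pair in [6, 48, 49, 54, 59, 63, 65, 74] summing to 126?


lo=0(6)+hi=7(74)=80
lo=1(48)+hi=7(74)=122
lo=2(49)+hi=7(74)=123
lo=3(54)+hi=7(74)=128
lo=3(54)+hi=6(65)=119
lo=4(59)+hi=6(65)=124
lo=5(63)+hi=6(65)=128

No pair found


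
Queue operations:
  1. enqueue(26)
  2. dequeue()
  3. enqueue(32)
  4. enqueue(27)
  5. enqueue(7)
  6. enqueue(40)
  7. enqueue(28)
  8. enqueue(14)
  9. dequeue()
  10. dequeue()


enqueue(26) -> [26]
dequeue()->26, []
enqueue(32) -> [32]
enqueue(27) -> [32, 27]
enqueue(7) -> [32, 27, 7]
enqueue(40) -> [32, 27, 7, 40]
enqueue(28) -> [32, 27, 7, 40, 28]
enqueue(14) -> [32, 27, 7, 40, 28, 14]
dequeue()->32, [27, 7, 40, 28, 14]
dequeue()->27, [7, 40, 28, 14]

Final queue: [7, 40, 28, 14]


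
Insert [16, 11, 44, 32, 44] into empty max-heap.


Insert 16: [16]
Insert 11: [16, 11]
Insert 44: [44, 11, 16]
Insert 32: [44, 32, 16, 11]
Insert 44: [44, 44, 16, 11, 32]

Final heap: [44, 44, 16, 11, 32]


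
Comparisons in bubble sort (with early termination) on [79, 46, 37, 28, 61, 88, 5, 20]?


Algorithm: bubble sort (with early termination)
Input: [79, 46, 37, 28, 61, 88, 5, 20]
Sorted: [5, 20, 28, 37, 46, 61, 79, 88]

28
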